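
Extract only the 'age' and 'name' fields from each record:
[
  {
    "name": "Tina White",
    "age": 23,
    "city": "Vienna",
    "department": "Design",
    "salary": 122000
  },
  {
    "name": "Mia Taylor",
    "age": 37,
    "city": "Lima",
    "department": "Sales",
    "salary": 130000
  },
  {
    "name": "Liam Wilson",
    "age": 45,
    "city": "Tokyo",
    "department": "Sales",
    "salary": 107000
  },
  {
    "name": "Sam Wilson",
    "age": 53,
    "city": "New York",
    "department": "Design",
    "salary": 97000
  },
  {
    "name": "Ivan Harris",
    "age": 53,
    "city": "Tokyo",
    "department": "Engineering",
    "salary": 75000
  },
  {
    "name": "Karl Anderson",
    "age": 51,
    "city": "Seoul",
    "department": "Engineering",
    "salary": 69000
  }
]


Original: 6 records with fields: name, age, city, department, salary
Keep: ['age', 'name']
Drop: ['city', 'department', 'salary']
Result: 6 records, 2 fields each

[
  {
    "age": 23,
    "name": "Tina White"
  },
  {
    "age": 37,
    "name": "Mia Taylor"
  },
  {
    "age": 45,
    "name": "Liam Wilson"
  },
  {
    "age": 53,
    "name": "Sam Wilson"
  },
  {
    "age": 53,
    "name": "Ivan Harris"
  },
  {
    "age": 51,
    "name": "Karl Anderson"
  }
]


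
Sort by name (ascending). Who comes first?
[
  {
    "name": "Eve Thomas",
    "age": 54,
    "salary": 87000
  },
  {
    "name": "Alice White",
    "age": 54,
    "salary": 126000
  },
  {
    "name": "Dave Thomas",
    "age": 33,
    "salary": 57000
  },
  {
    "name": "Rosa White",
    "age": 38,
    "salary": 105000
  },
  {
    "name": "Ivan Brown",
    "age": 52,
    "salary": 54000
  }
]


Sort by: name (ascending)

Sorted order:
  1. Alice White (name = Alice White)
  2. Dave Thomas (name = Dave Thomas)
  3. Eve Thomas (name = Eve Thomas)
  4. Ivan Brown (name = Ivan Brown)
  5. Rosa White (name = Rosa White)

First: Alice White

Alice White


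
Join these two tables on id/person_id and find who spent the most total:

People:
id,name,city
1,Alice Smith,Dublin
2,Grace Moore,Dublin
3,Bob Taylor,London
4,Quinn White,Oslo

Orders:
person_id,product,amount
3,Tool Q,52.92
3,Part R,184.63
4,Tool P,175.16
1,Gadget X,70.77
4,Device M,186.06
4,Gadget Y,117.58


Join on: people.id = orders.person_id

Joined rows:
  Bob Taylor (London) bought Tool Q for $52.92
  Bob Taylor (London) bought Part R for $184.63
  Quinn White (Oslo) bought Tool P for $175.16
  Alice Smith (Dublin) bought Gadget X for $70.77
  Quinn White (Oslo) bought Device M for $186.06
  Quinn White (Oslo) bought Gadget Y for $117.58

Total per person:
  Quinn White: $478.80
  Bob Taylor: $237.55
  Alice Smith: $70.77

Top spender: Quinn White ($478.80)

Quinn White ($478.80)


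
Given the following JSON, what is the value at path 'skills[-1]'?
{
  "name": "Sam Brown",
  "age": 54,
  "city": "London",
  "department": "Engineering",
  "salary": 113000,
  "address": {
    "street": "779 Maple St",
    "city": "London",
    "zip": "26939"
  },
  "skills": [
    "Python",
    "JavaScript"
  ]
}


Query: skills[-1]
Path: skills -> last element
Value: JavaScript

JavaScript


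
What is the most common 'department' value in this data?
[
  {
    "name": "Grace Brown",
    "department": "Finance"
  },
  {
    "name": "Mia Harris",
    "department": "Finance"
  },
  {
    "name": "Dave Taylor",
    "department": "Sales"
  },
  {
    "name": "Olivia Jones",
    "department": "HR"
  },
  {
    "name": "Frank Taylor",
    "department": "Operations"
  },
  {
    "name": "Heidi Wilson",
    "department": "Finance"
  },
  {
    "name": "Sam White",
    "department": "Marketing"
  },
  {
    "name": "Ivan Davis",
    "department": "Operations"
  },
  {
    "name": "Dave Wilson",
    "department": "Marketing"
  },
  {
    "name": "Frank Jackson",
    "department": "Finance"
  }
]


Counting 'department' values across 10 records:

  Finance: 4 ####
  Operations: 2 ##
  Marketing: 2 ##
  Sales: 1 #
  HR: 1 #

Most common: Finance (4 times)

Finance (4 times)


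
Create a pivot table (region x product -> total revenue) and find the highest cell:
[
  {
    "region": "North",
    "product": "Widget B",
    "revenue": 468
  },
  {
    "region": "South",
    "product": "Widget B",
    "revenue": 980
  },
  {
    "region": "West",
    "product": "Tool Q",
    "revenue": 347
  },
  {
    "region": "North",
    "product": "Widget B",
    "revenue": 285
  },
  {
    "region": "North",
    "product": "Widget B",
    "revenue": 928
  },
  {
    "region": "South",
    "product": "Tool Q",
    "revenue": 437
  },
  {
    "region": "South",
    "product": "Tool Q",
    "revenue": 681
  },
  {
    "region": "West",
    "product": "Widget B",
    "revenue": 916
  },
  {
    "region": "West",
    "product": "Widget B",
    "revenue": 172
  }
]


Pivot: region (rows) x product (columns) -> total revenue

     Tool Q        Widget B    
North            0          1681  
South         1118           980  
West           347          1088  

Highest: North / Widget B = $1681

North / Widget B = $1681


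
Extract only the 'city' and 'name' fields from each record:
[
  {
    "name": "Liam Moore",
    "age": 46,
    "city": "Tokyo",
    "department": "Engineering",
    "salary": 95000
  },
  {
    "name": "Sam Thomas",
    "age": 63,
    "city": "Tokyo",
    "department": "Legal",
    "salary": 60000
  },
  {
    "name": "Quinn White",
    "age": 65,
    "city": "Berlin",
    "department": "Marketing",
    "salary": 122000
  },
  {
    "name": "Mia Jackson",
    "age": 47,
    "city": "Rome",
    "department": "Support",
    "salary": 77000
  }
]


Original: 4 records with fields: name, age, city, department, salary
Keep: ['city', 'name']
Drop: ['age', 'department', 'salary']
Result: 4 records, 2 fields each

[
  {
    "city": "Tokyo",
    "name": "Liam Moore"
  },
  {
    "city": "Tokyo",
    "name": "Sam Thomas"
  },
  {
    "city": "Berlin",
    "name": "Quinn White"
  },
  {
    "city": "Rome",
    "name": "Mia Jackson"
  }
]


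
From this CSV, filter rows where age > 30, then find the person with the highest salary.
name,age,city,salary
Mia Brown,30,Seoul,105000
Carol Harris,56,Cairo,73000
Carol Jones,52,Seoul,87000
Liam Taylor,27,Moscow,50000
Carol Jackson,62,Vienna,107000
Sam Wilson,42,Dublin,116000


Filter: age > 30
Sort by: salary (descending)

Filtered records (4):
  Sam Wilson, age 42, salary $116000
  Carol Jackson, age 62, salary $107000
  Carol Jones, age 52, salary $87000
  Carol Harris, age 56, salary $73000

Highest salary: Sam Wilson ($116000)

Sam Wilson


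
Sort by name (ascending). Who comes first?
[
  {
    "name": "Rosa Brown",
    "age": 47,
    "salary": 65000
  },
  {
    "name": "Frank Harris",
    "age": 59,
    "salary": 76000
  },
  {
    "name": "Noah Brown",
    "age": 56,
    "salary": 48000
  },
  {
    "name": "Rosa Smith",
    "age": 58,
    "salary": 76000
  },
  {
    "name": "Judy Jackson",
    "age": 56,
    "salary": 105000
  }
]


Sort by: name (ascending)

Sorted order:
  1. Frank Harris (name = Frank Harris)
  2. Judy Jackson (name = Judy Jackson)
  3. Noah Brown (name = Noah Brown)
  4. Rosa Brown (name = Rosa Brown)
  5. Rosa Smith (name = Rosa Smith)

First: Frank Harris

Frank Harris


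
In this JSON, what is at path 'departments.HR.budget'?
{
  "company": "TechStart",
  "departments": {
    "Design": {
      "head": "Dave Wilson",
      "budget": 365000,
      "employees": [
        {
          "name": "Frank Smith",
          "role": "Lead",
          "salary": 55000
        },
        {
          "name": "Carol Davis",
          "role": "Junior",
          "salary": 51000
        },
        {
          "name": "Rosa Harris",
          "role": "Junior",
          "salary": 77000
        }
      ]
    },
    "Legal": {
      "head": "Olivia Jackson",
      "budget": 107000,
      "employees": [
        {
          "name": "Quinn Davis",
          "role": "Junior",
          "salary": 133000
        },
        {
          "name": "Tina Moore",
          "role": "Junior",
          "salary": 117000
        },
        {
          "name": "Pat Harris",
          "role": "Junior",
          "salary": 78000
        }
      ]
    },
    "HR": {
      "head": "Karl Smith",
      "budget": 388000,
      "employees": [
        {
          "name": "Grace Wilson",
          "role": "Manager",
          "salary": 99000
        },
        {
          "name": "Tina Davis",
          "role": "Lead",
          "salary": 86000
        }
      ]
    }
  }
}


Path: departments.HR.budget

Navigate:
  -> departments
  -> HR
  -> budget = 388000

388000


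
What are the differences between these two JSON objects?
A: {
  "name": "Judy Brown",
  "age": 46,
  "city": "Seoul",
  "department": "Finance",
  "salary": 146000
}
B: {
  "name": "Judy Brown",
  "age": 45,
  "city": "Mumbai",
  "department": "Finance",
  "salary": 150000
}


Comparing each field (in key order):
  name: same
  age: DIFFERENT
  city: DIFFERENT
  department: same
  salary: DIFFERENT
Differences:
  age: 46 -> 45
  city: Seoul -> Mumbai
  salary: 146000 -> 150000

3 field(s) changed

3 changes: age, city, salary


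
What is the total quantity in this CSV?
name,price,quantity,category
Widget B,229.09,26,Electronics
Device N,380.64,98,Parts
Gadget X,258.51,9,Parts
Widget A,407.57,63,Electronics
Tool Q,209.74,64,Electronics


Computing total quantity:
Values: [26, 98, 9, 63, 64]
Sum = 260

260


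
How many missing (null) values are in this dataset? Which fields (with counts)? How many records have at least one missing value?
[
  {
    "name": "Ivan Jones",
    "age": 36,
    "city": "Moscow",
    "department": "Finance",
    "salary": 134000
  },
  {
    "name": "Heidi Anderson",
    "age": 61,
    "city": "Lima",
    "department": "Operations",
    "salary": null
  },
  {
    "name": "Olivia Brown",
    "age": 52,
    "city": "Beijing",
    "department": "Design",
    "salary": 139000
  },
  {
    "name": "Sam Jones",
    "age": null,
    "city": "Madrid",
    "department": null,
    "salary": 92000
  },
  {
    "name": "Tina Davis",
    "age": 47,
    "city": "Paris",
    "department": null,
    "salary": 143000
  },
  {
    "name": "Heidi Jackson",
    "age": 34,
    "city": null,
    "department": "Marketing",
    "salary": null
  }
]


Checking for missing (null) values in 6 records:

  Ivan Jones: complete
  Heidi Anderson: salary
  Olivia Brown: complete
  Sam Jones: age, department
  Tina Davis: department
  Heidi Jackson: city, salary

Per field:
  name: 0 missing
  age: 1 missing
  city: 1 missing
  department: 2 missing
  salary: 2 missing

Total missing values: 6
Records with any missing: 4

6 missing values (age: 1, city: 1, department: 2, salary: 2); 4 incomplete records


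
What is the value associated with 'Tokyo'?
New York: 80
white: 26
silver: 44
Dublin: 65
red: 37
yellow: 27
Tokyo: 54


Looking up key 'Tokyo'
Value: 54

54


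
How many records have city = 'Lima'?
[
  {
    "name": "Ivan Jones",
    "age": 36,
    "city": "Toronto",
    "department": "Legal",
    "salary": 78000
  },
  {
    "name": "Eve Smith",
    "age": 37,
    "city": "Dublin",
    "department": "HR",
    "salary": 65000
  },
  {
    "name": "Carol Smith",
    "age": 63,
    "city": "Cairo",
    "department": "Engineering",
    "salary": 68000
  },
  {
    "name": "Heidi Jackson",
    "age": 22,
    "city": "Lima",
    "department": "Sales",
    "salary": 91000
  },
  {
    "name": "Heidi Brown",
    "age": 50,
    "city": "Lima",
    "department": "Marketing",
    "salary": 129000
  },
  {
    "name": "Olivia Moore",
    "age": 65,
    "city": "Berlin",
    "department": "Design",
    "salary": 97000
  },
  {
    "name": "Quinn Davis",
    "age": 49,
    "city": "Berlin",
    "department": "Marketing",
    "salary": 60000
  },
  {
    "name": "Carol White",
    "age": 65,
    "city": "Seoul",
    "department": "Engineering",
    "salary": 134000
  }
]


Data: 8 records
Condition: city = 'Lima'

Checking each record:
  Ivan Jones: Toronto
  Eve Smith: Dublin
  Carol Smith: Cairo
  Heidi Jackson: Lima MATCH
  Heidi Brown: Lima MATCH
  Olivia Moore: Berlin
  Quinn Davis: Berlin
  Carol White: Seoul

Count: 2

2


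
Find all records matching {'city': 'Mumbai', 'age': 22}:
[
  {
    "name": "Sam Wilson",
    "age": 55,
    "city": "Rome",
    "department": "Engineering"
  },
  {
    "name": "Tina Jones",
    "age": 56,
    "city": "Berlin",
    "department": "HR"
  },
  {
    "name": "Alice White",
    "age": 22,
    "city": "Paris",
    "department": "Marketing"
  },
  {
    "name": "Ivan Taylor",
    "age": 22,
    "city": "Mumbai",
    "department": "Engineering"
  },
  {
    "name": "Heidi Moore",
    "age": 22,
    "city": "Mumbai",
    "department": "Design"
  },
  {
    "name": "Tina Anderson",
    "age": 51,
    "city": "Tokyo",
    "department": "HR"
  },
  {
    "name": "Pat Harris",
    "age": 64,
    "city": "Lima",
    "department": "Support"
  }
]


Search criteria: {'city': 'Mumbai', 'age': 22}

Checking 7 records:
  Sam Wilson: {city: Rome, age: 55}
  Tina Jones: {city: Berlin, age: 56}
  Alice White: {city: Paris, age: 22}
  Ivan Taylor: {city: Mumbai, age: 22} <-- MATCH
  Heidi Moore: {city: Mumbai, age: 22} <-- MATCH
  Tina Anderson: {city: Tokyo, age: 51}
  Pat Harris: {city: Lima, age: 64}

Matches: ["Ivan Taylor", "Heidi Moore"]

["Ivan Taylor", "Heidi Moore"]


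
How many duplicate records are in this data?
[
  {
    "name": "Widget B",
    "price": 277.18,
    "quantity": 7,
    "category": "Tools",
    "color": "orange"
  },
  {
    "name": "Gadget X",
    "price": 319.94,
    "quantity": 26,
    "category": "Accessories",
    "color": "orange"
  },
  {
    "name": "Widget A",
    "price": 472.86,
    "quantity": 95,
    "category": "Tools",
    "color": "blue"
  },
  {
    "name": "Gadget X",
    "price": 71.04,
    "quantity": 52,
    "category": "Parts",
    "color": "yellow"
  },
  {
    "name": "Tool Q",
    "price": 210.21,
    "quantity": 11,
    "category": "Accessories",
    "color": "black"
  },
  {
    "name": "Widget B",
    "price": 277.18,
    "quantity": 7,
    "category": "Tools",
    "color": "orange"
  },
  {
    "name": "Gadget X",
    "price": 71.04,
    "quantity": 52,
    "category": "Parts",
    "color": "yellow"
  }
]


Checking 7 records for duplicates:

  Row 1: Widget B ($277.18, qty 7)
  Row 2: Gadget X ($319.94, qty 26)
  Row 3: Widget A ($472.86, qty 95)
  Row 4: Gadget X ($71.04, qty 52)
  Row 5: Tool Q ($210.21, qty 11)
  Row 6: Widget B ($277.18, qty 7) <-- DUPLICATE
  Row 7: Gadget X ($71.04, qty 52) <-- DUPLICATE

Duplicates found: 2
Unique records: 5

2 duplicates, 5 unique


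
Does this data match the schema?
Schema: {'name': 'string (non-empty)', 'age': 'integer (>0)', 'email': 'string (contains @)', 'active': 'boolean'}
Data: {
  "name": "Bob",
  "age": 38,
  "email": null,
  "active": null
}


Validating each field against schema:
  name: OK (non-empty string)
  age: OK (positive integer)
  email: FAIL (null is not a string)
  active: FAIL (null is not a boolean)

Result: INVALID (2 errors: email, active)

INVALID (2 errors: email, active)


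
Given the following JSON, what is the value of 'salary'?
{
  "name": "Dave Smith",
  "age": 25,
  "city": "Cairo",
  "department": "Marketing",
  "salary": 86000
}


Looking up field 'salary'
Value: 86000

86000


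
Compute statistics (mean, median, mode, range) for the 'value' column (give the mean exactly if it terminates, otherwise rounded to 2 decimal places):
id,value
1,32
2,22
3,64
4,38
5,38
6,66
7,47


Data: [32, 22, 64, 38, 38, 66, 47]
Count: 7
Sum: 307
Mean: 307/7 ≈ 43.86 (rounded to 2 decimal places)
Sorted: [22, 32, 38, 38, 47, 64, 66]
Median: 38.0
Mode: 38 (2 times)
Range: 66 - 22 = 44
Min: 22, Max: 66

mean≈43.86, median=38.0, mode=38, range=44


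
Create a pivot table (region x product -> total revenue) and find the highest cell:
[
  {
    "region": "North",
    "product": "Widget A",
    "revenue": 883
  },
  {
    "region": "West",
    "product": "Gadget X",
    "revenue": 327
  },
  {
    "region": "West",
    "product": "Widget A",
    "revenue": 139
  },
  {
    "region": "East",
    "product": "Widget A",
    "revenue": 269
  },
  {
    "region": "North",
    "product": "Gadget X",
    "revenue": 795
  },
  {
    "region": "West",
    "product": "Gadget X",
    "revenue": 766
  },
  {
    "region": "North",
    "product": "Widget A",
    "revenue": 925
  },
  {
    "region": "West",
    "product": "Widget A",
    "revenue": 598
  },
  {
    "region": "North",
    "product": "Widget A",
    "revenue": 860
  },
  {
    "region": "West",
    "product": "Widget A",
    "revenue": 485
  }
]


Pivot: region (rows) x product (columns) -> total revenue

     Gadget X      Widget A    
East             0           269  
North          795          2668  
West          1093          1222  

Highest: North / Widget A = $2668

North / Widget A = $2668


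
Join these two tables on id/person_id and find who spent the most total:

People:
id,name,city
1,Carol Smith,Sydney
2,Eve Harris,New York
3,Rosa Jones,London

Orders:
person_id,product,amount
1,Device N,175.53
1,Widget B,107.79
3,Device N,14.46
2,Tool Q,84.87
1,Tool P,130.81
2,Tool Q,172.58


Join on: people.id = orders.person_id

Joined rows:
  Carol Smith (Sydney) bought Device N for $175.53
  Carol Smith (Sydney) bought Widget B for $107.79
  Rosa Jones (London) bought Device N for $14.46
  Eve Harris (New York) bought Tool Q for $84.87
  Carol Smith (Sydney) bought Tool P for $130.81
  Eve Harris (New York) bought Tool Q for $172.58

Total per person:
  Carol Smith: $414.13
  Eve Harris: $257.45
  Rosa Jones: $14.46

Top spender: Carol Smith ($414.13)

Carol Smith ($414.13)


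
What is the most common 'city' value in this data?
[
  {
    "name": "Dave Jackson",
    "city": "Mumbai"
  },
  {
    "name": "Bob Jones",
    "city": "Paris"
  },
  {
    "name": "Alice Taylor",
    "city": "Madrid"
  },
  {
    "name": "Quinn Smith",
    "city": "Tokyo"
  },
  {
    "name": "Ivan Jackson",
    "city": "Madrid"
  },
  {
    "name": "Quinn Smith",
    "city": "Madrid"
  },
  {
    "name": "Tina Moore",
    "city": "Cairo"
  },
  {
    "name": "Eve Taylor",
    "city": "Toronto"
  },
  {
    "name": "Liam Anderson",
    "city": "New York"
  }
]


Counting 'city' values across 9 records:

  Madrid: 3 ###
  Mumbai: 1 #
  Paris: 1 #
  Tokyo: 1 #
  Cairo: 1 #
  Toronto: 1 #
  New York: 1 #

Most common: Madrid (3 times)

Madrid (3 times)


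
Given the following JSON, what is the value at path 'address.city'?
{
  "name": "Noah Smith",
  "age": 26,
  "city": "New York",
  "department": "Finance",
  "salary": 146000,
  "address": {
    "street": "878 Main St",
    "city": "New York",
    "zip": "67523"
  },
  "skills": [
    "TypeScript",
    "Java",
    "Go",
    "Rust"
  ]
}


Query: address.city
Path: address -> city
Value: New York

New York


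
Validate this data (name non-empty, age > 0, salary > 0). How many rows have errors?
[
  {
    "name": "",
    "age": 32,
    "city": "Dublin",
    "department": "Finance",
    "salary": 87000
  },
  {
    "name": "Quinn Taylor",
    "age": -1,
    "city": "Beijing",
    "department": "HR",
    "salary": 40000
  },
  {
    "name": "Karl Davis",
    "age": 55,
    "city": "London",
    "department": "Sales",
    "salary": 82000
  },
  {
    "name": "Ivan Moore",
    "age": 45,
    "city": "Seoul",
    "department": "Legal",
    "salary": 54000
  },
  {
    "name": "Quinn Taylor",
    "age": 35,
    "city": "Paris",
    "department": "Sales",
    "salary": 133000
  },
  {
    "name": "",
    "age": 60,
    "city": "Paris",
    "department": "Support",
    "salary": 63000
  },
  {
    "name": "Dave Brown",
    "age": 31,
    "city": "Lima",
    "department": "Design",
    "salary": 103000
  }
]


Validating 7 records:
Rules: name non-empty, age > 0, salary > 0

  Row 1 (???): empty name
  Row 2 (Quinn Taylor): negative age: -1
  Row 3 (Karl Davis): OK
  Row 4 (Ivan Moore): OK
  Row 5 (Quinn Taylor): OK
  Row 6 (???): empty name
  Row 7 (Dave Brown): OK

Total errors: 3

3 errors


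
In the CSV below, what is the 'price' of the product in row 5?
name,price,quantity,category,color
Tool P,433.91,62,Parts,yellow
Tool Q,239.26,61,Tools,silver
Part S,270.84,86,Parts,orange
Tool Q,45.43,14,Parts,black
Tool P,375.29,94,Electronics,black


Query: Row 5 ('Tool P'), column 'price'
Value: 375.29

375.29


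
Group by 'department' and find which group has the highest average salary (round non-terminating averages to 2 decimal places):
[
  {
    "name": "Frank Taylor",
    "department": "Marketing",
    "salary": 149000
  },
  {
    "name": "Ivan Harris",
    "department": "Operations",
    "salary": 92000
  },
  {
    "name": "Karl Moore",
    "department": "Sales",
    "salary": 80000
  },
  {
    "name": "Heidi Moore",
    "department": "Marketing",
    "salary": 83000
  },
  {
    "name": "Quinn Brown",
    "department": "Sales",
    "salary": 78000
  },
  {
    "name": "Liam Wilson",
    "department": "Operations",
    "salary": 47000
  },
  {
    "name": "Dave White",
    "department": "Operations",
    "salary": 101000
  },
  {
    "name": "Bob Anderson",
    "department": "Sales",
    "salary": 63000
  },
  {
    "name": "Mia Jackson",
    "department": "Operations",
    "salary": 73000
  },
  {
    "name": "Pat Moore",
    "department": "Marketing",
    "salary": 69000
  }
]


Group by: department

Groups:
  Marketing: 3 people, avg salary = 301000/3 ≈ $100333.33
  Operations: 4 people, avg salary = 313000/4 = $78250
  Sales: 3 people, avg salary = 221000/3 ≈ $73666.67

Highest average salary: Marketing (≈$100333.33)

Marketing (≈$100333.33)


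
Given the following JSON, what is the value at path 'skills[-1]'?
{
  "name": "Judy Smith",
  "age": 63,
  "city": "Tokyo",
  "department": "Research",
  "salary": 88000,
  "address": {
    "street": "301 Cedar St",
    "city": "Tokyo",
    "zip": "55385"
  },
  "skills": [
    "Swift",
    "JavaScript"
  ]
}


Query: skills[-1]
Path: skills -> last element
Value: JavaScript

JavaScript


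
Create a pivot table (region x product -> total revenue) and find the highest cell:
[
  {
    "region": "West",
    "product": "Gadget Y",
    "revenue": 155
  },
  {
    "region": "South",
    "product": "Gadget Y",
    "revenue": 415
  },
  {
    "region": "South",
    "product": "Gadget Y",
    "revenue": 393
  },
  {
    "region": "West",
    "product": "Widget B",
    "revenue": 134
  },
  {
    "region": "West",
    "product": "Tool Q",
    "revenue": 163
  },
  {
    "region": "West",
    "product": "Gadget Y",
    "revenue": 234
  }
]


Pivot: region (rows) x product (columns) -> total revenue

     Gadget Y      Tool Q        Widget B    
South          808             0             0  
West           389           163           134  

Highest: South / Gadget Y = $808

South / Gadget Y = $808


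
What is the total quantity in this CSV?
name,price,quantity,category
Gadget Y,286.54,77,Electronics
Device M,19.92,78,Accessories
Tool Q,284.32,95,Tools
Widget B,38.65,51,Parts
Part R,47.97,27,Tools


Computing total quantity:
Values: [77, 78, 95, 51, 27]
Sum = 328

328


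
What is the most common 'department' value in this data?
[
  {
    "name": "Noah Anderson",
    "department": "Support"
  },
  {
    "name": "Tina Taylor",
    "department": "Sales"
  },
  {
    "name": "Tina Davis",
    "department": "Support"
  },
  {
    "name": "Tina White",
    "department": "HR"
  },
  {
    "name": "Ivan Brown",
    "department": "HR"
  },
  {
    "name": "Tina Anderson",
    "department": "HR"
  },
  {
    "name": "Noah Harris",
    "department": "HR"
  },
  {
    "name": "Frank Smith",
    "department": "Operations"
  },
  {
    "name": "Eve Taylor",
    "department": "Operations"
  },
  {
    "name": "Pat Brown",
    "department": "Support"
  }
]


Counting 'department' values across 10 records:

  HR: 4 ####
  Support: 3 ###
  Operations: 2 ##
  Sales: 1 #

Most common: HR (4 times)

HR (4 times)


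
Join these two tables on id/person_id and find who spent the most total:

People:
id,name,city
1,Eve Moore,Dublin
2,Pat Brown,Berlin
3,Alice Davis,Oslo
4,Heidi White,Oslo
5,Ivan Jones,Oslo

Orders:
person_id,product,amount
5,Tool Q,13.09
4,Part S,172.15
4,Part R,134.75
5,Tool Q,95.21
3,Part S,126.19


Join on: people.id = orders.person_id

Joined rows:
  Ivan Jones (Oslo) bought Tool Q for $13.09
  Heidi White (Oslo) bought Part S for $172.15
  Heidi White (Oslo) bought Part R for $134.75
  Ivan Jones (Oslo) bought Tool Q for $95.21
  Alice Davis (Oslo) bought Part S for $126.19

Total per person:
  Heidi White: $306.90
  Alice Davis: $126.19
  Ivan Jones: $108.30

Top spender: Heidi White ($306.90)

Heidi White ($306.90)


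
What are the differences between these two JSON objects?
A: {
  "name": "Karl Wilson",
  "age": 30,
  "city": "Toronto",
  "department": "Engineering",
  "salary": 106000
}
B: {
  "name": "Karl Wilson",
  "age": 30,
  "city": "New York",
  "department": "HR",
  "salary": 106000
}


Comparing each field (in key order):
  name: same
  age: same
  city: DIFFERENT
  department: DIFFERENT
  salary: same
Differences:
  city: Toronto -> New York
  department: Engineering -> HR

2 field(s) changed

2 changes: city, department


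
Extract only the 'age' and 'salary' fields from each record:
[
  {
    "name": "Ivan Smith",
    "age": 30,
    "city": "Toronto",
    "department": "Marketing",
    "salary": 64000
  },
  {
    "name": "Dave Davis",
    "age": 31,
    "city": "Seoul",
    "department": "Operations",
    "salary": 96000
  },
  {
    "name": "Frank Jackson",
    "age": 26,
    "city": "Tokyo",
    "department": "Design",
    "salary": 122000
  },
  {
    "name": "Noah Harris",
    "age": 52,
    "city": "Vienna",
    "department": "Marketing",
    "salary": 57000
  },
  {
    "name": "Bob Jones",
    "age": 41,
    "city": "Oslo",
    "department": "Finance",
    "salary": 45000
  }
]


Original: 5 records with fields: name, age, city, department, salary
Keep: ['age', 'salary']
Drop: ['name', 'city', 'department']
Result: 5 records, 2 fields each

[
  {
    "age": 30,
    "salary": 64000
  },
  {
    "age": 31,
    "salary": 96000
  },
  {
    "age": 26,
    "salary": 122000
  },
  {
    "age": 52,
    "salary": 57000
  },
  {
    "age": 41,
    "salary": 45000
  }
]


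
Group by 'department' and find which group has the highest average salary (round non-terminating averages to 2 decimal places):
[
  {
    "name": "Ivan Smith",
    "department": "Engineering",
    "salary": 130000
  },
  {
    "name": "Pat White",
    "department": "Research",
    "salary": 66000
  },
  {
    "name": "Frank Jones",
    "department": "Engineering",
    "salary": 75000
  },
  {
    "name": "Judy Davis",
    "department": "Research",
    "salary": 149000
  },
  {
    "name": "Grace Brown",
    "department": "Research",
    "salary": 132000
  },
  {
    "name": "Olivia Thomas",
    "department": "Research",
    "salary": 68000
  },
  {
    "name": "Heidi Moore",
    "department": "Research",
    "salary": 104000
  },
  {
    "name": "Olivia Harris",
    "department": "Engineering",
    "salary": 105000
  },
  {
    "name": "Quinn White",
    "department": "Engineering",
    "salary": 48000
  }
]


Group by: department

Groups:
  Engineering: 4 people, avg salary = 358000/4 = $89500
  Research: 5 people, avg salary = 519000/5 = $103800

Highest average salary: Research ($103800)

Research ($103800)


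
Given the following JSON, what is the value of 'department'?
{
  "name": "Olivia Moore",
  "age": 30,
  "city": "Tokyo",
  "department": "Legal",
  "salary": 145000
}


Looking up field 'department'
Value: Legal

Legal


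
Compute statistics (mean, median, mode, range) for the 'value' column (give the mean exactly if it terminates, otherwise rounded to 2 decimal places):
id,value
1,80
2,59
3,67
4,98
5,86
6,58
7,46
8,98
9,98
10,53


Data: [80, 59, 67, 98, 86, 58, 46, 98, 98, 53]
Count: 10
Sum: 743
Mean: 743/10 = 74.3
Sorted: [46, 53, 58, 59, 67, 80, 86, 98, 98, 98]
Median: 73.5
Mode: 98 (3 times)
Range: 98 - 46 = 52
Min: 46, Max: 98

mean=74.3, median=73.5, mode=98, range=52


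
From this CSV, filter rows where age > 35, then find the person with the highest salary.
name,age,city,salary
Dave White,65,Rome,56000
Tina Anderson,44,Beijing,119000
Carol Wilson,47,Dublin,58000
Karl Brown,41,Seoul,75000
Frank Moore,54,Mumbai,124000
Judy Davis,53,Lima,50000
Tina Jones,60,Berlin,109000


Filter: age > 35
Sort by: salary (descending)

Filtered records (7):
  Frank Moore, age 54, salary $124000
  Tina Anderson, age 44, salary $119000
  Tina Jones, age 60, salary $109000
  Karl Brown, age 41, salary $75000
  Carol Wilson, age 47, salary $58000
  Dave White, age 65, salary $56000
  Judy Davis, age 53, salary $50000

Highest salary: Frank Moore ($124000)

Frank Moore


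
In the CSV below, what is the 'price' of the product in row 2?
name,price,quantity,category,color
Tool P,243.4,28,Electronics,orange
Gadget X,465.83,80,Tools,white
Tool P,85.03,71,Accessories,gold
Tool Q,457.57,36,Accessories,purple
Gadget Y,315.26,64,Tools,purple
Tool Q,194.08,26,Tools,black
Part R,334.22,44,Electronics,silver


Query: Row 2 ('Gadget X'), column 'price'
Value: 465.83

465.83


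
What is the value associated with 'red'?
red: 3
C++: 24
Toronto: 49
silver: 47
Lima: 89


Looking up key 'red'
Value: 3

3


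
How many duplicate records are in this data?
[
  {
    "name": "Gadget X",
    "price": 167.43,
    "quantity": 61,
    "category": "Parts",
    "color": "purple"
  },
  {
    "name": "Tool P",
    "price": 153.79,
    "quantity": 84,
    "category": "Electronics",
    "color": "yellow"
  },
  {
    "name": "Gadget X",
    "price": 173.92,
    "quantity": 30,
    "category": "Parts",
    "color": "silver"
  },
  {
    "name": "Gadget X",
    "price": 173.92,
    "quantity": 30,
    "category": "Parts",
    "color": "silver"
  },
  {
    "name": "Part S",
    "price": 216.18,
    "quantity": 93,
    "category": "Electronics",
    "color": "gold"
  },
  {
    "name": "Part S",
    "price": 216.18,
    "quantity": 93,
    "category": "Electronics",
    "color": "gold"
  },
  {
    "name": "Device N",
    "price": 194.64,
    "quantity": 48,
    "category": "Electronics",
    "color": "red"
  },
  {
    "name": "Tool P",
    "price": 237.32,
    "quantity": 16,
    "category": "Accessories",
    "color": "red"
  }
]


Checking 8 records for duplicates:

  Row 1: Gadget X ($167.43, qty 61)
  Row 2: Tool P ($153.79, qty 84)
  Row 3: Gadget X ($173.92, qty 30)
  Row 4: Gadget X ($173.92, qty 30) <-- DUPLICATE
  Row 5: Part S ($216.18, qty 93)
  Row 6: Part S ($216.18, qty 93) <-- DUPLICATE
  Row 7: Device N ($194.64, qty 48)
  Row 8: Tool P ($237.32, qty 16)

Duplicates found: 2
Unique records: 6

2 duplicates, 6 unique


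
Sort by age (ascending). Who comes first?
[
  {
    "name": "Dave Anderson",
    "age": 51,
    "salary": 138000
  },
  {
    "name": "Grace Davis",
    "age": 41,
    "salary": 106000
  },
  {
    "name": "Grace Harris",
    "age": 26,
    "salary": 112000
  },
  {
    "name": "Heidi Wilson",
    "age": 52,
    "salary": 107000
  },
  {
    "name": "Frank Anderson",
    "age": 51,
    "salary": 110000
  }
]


Sort by: age (ascending)

Sorted order:
  1. Grace Harris (age = 26)
  2. Grace Davis (age = 41)
  3. Dave Anderson (age = 51)
  4. Frank Anderson (age = 51)
  5. Heidi Wilson (age = 52)

First: Grace Harris

Grace Harris


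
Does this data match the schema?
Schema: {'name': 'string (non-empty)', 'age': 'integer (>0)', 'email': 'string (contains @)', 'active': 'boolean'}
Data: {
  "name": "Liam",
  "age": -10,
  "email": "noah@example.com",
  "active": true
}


Validating each field against schema:
  name: OK (non-empty string)
  age: FAIL (-10 is not > 0)
  email: OK (string with @)
  active: OK (boolean)

Result: INVALID (1 error: age)

INVALID (1 error: age)


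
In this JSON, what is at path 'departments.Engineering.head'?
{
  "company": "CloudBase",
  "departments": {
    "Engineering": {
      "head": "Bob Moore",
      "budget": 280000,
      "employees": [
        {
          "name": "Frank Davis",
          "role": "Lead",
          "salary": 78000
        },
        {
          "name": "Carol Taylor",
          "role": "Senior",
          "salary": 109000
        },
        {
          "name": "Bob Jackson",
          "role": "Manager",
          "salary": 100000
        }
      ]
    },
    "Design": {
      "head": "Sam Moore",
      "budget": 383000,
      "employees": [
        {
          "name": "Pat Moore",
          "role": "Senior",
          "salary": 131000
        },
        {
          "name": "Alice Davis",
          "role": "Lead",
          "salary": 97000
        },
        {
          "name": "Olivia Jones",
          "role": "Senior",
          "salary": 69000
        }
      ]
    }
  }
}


Path: departments.Engineering.head

Navigate:
  -> departments
  -> Engineering
  -> head = 'Bob Moore'

Bob Moore


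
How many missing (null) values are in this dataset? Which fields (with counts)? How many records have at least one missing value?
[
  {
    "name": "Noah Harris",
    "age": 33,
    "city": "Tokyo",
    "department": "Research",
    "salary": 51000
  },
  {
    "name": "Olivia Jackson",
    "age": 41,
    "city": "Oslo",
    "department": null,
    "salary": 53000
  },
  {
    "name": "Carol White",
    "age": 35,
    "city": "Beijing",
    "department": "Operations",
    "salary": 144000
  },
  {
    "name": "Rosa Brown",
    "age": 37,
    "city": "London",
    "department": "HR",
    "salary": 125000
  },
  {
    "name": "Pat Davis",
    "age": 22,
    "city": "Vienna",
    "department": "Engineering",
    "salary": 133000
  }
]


Checking for missing (null) values in 5 records:

  Noah Harris: complete
  Olivia Jackson: department
  Carol White: complete
  Rosa Brown: complete
  Pat Davis: complete

Per field:
  name: 0 missing
  age: 0 missing
  city: 0 missing
  department: 1 missing
  salary: 0 missing

Total missing values: 1
Records with any missing: 1

1 missing values (department: 1); 1 incomplete records


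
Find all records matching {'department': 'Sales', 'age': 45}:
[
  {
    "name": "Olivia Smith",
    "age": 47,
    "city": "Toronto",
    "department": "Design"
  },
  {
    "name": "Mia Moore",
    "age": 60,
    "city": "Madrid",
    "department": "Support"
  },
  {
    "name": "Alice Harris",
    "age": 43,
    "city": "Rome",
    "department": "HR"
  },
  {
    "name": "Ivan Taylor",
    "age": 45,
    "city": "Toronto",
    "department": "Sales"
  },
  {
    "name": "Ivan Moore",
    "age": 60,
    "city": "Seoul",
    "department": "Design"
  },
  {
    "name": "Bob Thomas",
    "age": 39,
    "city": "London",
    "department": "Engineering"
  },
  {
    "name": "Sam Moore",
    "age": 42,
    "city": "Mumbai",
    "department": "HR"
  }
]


Search criteria: {'department': 'Sales', 'age': 45}

Checking 7 records:
  Olivia Smith: {department: Design, age: 47}
  Mia Moore: {department: Support, age: 60}
  Alice Harris: {department: HR, age: 43}
  Ivan Taylor: {department: Sales, age: 45} <-- MATCH
  Ivan Moore: {department: Design, age: 60}
  Bob Thomas: {department: Engineering, age: 39}
  Sam Moore: {department: HR, age: 42}

Matches: ["Ivan Taylor"]

["Ivan Taylor"]


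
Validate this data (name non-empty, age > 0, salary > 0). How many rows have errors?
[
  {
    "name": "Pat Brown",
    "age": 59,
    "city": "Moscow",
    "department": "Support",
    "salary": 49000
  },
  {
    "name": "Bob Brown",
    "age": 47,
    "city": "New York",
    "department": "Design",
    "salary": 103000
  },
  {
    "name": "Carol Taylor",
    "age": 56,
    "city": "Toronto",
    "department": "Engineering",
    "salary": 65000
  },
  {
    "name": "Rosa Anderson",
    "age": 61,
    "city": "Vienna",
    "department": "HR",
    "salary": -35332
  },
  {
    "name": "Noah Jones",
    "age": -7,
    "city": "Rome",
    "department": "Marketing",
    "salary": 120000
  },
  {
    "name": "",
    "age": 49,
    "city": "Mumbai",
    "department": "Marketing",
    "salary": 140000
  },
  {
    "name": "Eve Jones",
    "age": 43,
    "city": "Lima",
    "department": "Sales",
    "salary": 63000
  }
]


Validating 7 records:
Rules: name non-empty, age > 0, salary > 0

  Row 1 (Pat Brown): OK
  Row 2 (Bob Brown): OK
  Row 3 (Carol Taylor): OK
  Row 4 (Rosa Anderson): negative salary: -35332
  Row 5 (Noah Jones): negative age: -7
  Row 6 (???): empty name
  Row 7 (Eve Jones): OK

Total errors: 3

3 errors


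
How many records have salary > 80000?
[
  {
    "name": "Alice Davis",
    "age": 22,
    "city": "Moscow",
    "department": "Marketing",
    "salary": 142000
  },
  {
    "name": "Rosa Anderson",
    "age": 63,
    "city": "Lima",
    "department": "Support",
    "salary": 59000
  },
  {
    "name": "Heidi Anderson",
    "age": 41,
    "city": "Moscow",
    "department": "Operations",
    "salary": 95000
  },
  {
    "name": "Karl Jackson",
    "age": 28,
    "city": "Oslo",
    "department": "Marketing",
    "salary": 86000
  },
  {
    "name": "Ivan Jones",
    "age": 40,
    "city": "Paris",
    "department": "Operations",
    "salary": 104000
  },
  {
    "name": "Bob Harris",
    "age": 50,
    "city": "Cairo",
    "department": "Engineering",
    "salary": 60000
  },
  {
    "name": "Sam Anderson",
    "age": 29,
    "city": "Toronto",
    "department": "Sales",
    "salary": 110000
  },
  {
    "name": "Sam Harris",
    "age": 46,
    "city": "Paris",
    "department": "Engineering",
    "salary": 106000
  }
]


Data: 8 records
Condition: salary > 80000

Checking each record:
  Alice Davis: 142000 MATCH
  Rosa Anderson: 59000
  Heidi Anderson: 95000 MATCH
  Karl Jackson: 86000 MATCH
  Ivan Jones: 104000 MATCH
  Bob Harris: 60000
  Sam Anderson: 110000 MATCH
  Sam Harris: 106000 MATCH

Count: 6

6


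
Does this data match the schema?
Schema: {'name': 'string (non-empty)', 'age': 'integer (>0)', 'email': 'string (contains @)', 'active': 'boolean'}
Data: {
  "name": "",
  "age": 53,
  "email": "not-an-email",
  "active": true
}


Validating each field against schema:
  name: FAIL ("" is an empty string)
  age: OK (positive integer)
  email: FAIL ("not-an-email" does not contain @)
  active: OK (boolean)

Result: INVALID (2 errors: name, email)

INVALID (2 errors: name, email)


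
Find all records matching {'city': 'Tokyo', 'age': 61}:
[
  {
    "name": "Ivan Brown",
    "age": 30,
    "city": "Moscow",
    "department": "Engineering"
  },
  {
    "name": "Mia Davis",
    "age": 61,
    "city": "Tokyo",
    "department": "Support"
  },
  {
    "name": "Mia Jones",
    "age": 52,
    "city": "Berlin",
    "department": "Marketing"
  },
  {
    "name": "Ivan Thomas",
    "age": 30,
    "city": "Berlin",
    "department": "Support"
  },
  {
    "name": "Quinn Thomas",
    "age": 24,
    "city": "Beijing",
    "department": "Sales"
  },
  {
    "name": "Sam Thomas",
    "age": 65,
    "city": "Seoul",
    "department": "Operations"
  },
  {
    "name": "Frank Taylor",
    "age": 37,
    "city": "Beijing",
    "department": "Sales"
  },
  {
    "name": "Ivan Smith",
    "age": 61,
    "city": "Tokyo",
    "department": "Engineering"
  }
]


Search criteria: {'city': 'Tokyo', 'age': 61}

Checking 8 records:
  Ivan Brown: {city: Moscow, age: 30}
  Mia Davis: {city: Tokyo, age: 61} <-- MATCH
  Mia Jones: {city: Berlin, age: 52}
  Ivan Thomas: {city: Berlin, age: 30}
  Quinn Thomas: {city: Beijing, age: 24}
  Sam Thomas: {city: Seoul, age: 65}
  Frank Taylor: {city: Beijing, age: 37}
  Ivan Smith: {city: Tokyo, age: 61} <-- MATCH

Matches: ["Mia Davis", "Ivan Smith"]

["Mia Davis", "Ivan Smith"]


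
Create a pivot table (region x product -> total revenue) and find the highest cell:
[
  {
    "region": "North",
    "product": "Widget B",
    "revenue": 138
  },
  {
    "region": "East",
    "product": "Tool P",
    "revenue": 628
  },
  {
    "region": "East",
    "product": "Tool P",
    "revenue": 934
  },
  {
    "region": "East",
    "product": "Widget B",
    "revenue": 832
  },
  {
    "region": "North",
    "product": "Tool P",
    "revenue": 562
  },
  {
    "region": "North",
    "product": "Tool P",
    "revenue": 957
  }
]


Pivot: region (rows) x product (columns) -> total revenue

     Tool P        Widget B    
East          1562           832  
North         1519           138  

Highest: East / Tool P = $1562

East / Tool P = $1562
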